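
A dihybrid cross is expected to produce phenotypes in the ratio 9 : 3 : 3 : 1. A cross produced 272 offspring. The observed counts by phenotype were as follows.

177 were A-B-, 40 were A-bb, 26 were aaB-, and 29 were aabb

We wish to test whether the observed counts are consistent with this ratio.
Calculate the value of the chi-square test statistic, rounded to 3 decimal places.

26.863

Ratio total = 16. Expected counts: 272×9/16 = 153, 272×3/16 = 51, 272×3/16 = 51, 272×1/16 = 17.
cat         O        E   (O−E)²/E
A-B-      177      153     3.7647
A-bb       40       51     2.3725
aaB-       26       51    12.2549
aabb       29       17     8.4706
Sum = 26.863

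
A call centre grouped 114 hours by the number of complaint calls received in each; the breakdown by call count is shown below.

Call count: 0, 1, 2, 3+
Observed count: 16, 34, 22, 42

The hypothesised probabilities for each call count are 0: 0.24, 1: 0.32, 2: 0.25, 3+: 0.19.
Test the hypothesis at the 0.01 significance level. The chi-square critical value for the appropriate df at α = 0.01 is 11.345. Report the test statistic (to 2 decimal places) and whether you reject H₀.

25.47; reject

Expected counts E_i = n·p_i: 114×0.24 = 27.36, 114×0.32 = 36.48, 114×0.25 = 28.5, 114×0.19 = 21.66.
cat         O        E   (O−E)²/E
0          16    27.36      4.717
1          34    36.48      0.169
2          22     28.5      1.482
3+         42    21.66     19.100
Sum = 25.47
df = 3. Since 25.47 > 11.345, we reject H₀.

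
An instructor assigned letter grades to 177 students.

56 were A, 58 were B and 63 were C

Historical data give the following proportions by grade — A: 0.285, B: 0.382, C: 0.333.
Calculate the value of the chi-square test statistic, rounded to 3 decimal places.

2.258

Expected counts E_i = n·p_i: 177×0.285 = 50.445, 177×0.382 = 67.614, 177×0.333 = 58.941.
A: (56 − 50.445)²/50.445 = 30.858025/50.445 = 0.6117
B: (58 − 67.614)²/67.614 = 92.428996/67.614 = 1.3670
C: (63 − 58.941)²/58.941 = 16.475481/58.941 = 0.2795
Sum = 2.258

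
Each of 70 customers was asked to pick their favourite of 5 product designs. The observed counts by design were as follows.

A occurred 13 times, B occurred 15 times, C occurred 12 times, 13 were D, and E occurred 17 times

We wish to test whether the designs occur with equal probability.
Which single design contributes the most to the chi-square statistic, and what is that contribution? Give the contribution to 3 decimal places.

E, 0.643

Under H₀ each category has probability 1/5, so each expected count is 70/5 = 14.
A: (13 − 14)²/14 = 1/14 = 0.0714
B: (15 − 14)²/14 = 1/14 = 0.0714
C: (12 − 14)²/14 = 4/14 = 0.2857
D: (13 − 14)²/14 = 1/14 = 0.0714
E: (17 − 14)²/14 = 9/14 = 0.6429
The largest term is for E: 0.643.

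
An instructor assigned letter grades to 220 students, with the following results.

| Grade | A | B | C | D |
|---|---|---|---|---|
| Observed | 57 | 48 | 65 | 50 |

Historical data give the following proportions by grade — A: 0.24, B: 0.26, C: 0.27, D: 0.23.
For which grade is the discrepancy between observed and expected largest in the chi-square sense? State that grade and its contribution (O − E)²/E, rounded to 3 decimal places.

B, 1.480

Expected counts E_i = n·p_i: 220×0.24 = 52.8, 220×0.26 = 57.2, 220×0.27 = 59.4, 220×0.23 = 50.6.
χ² = (57−52.8)²/52.8 + (48−57.2)²/57.2 + (65−59.4)²/59.4 + (50−50.6)²/50.6
   = 0.3341 + 1.4797 + 0.5279 + 0.0071
The largest term is for B: 1.480.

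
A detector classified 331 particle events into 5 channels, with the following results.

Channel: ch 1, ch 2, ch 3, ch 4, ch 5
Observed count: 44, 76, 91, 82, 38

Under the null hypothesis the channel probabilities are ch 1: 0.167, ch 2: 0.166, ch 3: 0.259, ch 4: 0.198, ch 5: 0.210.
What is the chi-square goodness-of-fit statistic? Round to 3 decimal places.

Expected counts E_i = n·p_i: 331×0.167 = 55.277, 331×0.166 = 54.946, 331×0.259 = 85.729, 331×0.198 = 65.538, 331×0.210 = 69.51.
χ² = (44−55.277)²/55.277 + (76−54.946)²/54.946 + (91−85.729)²/85.729 + (82−65.538)²/65.538 + (38−69.51)²/69.51
   = 2.3006 + 8.0674 + 0.3241 + 4.1350 + 14.2840
Sum = 29.111

29.111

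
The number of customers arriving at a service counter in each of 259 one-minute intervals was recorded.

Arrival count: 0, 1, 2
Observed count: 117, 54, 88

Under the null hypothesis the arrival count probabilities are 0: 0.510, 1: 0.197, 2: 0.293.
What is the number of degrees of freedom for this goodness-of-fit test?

There are k = 3 categories and no parameters were estimated from the data, so df = 3 − 1 = 2.

2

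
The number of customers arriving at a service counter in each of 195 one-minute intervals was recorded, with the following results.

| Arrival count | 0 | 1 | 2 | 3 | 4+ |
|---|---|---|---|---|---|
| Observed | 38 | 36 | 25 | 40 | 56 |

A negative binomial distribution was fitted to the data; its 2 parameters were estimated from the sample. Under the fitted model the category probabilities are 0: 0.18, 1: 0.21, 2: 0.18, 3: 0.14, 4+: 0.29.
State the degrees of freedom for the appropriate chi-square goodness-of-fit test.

2

There are k = 5 categories and 2 parameters estimated from the data, so df = 5 − 1 − 2 = 2.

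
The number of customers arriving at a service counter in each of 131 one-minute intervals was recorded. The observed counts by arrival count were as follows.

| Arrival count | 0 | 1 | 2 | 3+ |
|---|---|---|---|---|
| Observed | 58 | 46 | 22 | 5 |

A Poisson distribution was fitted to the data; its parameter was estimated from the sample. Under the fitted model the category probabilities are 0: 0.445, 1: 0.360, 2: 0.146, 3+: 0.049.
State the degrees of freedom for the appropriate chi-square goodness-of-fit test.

There are k = 4 categories and 1 parameter estimated from the data, so df = 4 − 1 − 1 = 2.

2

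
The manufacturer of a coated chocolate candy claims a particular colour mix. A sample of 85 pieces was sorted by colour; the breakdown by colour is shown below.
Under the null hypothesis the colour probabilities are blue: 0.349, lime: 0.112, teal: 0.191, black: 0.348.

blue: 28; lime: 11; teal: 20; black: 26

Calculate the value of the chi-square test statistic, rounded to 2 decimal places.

Expected counts E_i = n·p_i: 85×0.349 = 29.665, 85×0.112 = 9.52, 85×0.191 = 16.235, 85×0.348 = 29.58.
blue: (28 − 29.665)²/29.665 = 2.772225/29.665 = 0.093
lime: (11 − 9.52)²/9.52 = 2.1904/9.52 = 0.230
teal: (20 − 16.235)²/16.235 = 14.175225/16.235 = 0.873
black: (26 − 29.58)²/29.58 = 12.8164/29.58 = 0.433
Sum = 1.63

1.63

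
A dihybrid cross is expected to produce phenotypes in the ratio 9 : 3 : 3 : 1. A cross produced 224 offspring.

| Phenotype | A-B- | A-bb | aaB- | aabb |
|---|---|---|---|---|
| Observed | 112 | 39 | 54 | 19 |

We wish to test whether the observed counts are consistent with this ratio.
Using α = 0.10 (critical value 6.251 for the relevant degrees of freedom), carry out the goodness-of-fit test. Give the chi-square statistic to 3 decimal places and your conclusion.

6.984; reject

Ratio total = 16. Expected counts: 224×9/16 = 126, 224×3/16 = 42, 224×3/16 = 42, 224×1/16 = 14.
A-B-: (112 − 126)²/126 = 196/126 = 1.5556
A-bb: (39 − 42)²/42 = 9/42 = 0.2143
aaB-: (54 − 42)²/42 = 144/42 = 3.4286
aabb: (19 − 14)²/14 = 25/14 = 1.7857
Sum = 6.984
df = 3. Since 6.984 > 6.251, we reject H₀.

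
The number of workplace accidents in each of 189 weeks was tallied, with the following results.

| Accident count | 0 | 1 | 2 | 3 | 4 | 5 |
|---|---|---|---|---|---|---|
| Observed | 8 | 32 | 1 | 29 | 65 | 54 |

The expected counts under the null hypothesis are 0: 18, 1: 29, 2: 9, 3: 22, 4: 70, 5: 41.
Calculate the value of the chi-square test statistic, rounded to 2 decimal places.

19.68

χ² = (8−18)²/18 + (32−29)²/29 + (1−9)²/9 + (29−22)²/22 + (65−70)²/70 + (54−41)²/41
   = 5.556 + 0.310 + 7.111 + 2.227 + 0.357 + 4.122
Sum = 19.68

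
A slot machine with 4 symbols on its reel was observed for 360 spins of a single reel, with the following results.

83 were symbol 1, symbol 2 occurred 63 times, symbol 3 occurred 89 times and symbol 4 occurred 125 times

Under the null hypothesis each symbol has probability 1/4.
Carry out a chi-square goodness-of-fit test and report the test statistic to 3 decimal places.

22.267

Expected count for each of the 4 categories: 360/4 = 90.
cat           O        E   (O−E)²/E
symbol 1     83       90     0.5444
symbol 2     63       90     8.1000
symbol 3     89       90     0.0111
symbol 4    125       90    13.6111
Sum = 22.267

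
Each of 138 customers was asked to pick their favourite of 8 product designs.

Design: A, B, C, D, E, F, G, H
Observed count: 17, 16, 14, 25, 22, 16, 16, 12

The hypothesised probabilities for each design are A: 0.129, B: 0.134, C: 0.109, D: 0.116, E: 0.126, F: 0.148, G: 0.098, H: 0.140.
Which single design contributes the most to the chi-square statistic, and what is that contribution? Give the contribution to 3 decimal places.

D, 5.051

Expected counts E_i = n·p_i: 138×0.129 = 17.802, 138×0.134 = 18.492, 138×0.109 = 15.042, 138×0.116 = 16.008, 138×0.126 = 17.388, 138×0.148 = 20.424, 138×0.098 = 13.524, 138×0.140 = 19.32.
χ² = (17−17.802)²/17.802 + (16−18.492)²/18.492 + (14−15.042)²/15.042 + (25−16.008)²/16.008 + (22−17.388)²/17.388 + (16−20.424)²/20.424 + (16−13.524)²/13.524 + (12−19.32)²/19.32
   = 0.0361 + 0.3358 + 0.0722 + 5.0510 + 1.2233 + 0.9583 + 0.4533 + 2.7734
The largest term is for D: 5.051.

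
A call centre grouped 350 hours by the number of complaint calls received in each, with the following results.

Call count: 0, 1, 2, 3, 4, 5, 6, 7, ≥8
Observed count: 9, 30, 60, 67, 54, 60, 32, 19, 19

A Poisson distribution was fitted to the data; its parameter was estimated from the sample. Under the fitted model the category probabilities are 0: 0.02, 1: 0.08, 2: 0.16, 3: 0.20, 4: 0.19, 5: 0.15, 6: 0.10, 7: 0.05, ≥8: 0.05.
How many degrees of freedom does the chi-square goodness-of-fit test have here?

There are k = 9 categories and 1 parameter estimated from the data, so df = 9 − 1 − 1 = 7.

7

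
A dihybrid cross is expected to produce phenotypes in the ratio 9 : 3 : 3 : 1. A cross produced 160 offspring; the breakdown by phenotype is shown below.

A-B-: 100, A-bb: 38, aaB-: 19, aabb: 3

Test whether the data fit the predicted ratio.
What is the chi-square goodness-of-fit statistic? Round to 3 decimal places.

Ratio total = 16. Expected counts: 160×9/16 = 90, 160×3/16 = 30, 160×3/16 = 30, 160×1/16 = 10.
cat         O        E   (O−E)²/E
A-B-      100       90     1.1111
A-bb       38       30     2.1333
aaB-       19       30     4.0333
aabb        3       10     4.9000
Sum = 12.178

12.178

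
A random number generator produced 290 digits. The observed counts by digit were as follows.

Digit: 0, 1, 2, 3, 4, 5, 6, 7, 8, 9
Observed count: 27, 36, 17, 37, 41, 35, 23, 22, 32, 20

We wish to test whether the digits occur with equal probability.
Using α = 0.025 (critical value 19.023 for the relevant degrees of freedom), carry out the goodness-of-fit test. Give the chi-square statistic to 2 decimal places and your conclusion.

21.24; reject

Under H₀ each category has probability 1/10, so each expected count is 290/10 = 29.
χ² = (27−29)²/29 + (36−29)²/29 + (17−29)²/29 + (37−29)²/29 + (41−29)²/29 + (35−29)²/29 + (23−29)²/29 + (22−29)²/29 + (32−29)²/29 + (20−29)²/29
   = 0.138 + 1.690 + 4.966 + 2.207 + 4.966 + 1.241 + 1.241 + 1.690 + 0.310 + 2.793
Sum = 21.24
df = 9. Since 21.24 > 19.023, we reject H₀.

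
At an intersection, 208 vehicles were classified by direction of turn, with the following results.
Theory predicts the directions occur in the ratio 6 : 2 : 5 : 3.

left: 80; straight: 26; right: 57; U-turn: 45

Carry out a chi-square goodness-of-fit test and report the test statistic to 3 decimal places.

Ratio total = 16. Expected counts: 208×6/16 = 78, 208×2/16 = 26, 208×5/16 = 65, 208×3/16 = 39.
χ² = (80−78)²/78 + (26−26)²/26 + (57−65)²/65 + (45−39)²/39
   = 0.0513 + 0.0000 + 0.9846 + 0.9231
Sum = 1.959

1.959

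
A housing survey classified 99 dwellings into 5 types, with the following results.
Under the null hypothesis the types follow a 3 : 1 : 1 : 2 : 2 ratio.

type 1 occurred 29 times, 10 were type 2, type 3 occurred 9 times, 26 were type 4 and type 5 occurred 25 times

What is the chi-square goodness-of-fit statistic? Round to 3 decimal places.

Ratio total = 9. Expected counts: 99×3/9 = 33, 99×1/9 = 11, 99×1/9 = 11, 99×2/9 = 22, 99×2/9 = 22.
χ² = (29−33)²/33 + (10−11)²/11 + (9−11)²/11 + (26−22)²/22 + (25−22)²/22
   = 0.4848 + 0.0909 + 0.3636 + 0.7273 + 0.4091
Sum = 2.076

2.076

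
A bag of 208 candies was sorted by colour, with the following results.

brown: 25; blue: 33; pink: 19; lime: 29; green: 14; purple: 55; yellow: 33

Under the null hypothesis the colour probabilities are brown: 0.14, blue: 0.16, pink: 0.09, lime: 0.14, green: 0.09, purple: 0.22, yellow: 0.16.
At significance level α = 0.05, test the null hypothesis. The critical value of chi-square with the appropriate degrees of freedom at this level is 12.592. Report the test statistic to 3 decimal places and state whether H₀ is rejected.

Expected counts E_i = n·p_i: 208×0.14 = 29.12, 208×0.16 = 33.28, 208×0.09 = 18.72, 208×0.14 = 29.12, 208×0.09 = 18.72, 208×0.22 = 45.76, 208×0.16 = 33.28.
brown: (25 − 29.12)²/29.12 = 16.9744/29.12 = 0.5829
blue: (33 − 33.28)²/33.28 = 0.0784/33.28 = 0.0024
pink: (19 − 18.72)²/18.72 = 0.0784/18.72 = 0.0042
lime: (29 − 29.12)²/29.12 = 0.0144/29.12 = 0.0005
green: (14 − 18.72)²/18.72 = 22.2784/18.72 = 1.1901
purple: (55 − 45.76)²/45.76 = 85.3776/45.76 = 1.8658
yellow: (33 − 33.28)²/33.28 = 0.0784/33.28 = 0.0024
Sum = 3.648
df = 6. Since 3.648 < 12.592, we do not reject H₀.

3.648; do not reject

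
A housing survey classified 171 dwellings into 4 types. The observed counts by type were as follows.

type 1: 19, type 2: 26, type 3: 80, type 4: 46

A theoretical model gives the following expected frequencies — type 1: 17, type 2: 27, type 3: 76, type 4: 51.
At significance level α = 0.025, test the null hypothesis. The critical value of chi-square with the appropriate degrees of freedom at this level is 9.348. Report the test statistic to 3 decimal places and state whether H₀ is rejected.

0.973; do not reject

cat         O        E   (O−E)²/E
type 1     19       17     0.2353
type 2     26       27     0.0370
type 3     80       76     0.2105
type 4     46       51     0.4902
Sum = 0.973
df = 3. Since 0.973 < 9.348, we do not reject H₀.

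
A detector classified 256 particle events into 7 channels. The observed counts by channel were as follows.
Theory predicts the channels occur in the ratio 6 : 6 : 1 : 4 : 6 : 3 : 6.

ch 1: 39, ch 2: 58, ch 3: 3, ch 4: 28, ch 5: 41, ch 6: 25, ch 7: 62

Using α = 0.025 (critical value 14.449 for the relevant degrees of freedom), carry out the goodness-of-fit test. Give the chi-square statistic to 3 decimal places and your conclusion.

12.542; do not reject

Ratio total = 32. Expected counts: 256×6/32 = 48, 256×6/32 = 48, 256×1/32 = 8, 256×4/32 = 32, 256×6/32 = 48, 256×3/32 = 24, 256×6/32 = 48.
χ² = (39−48)²/48 + (58−48)²/48 + (3−8)²/8 + (28−32)²/32 + (41−48)²/48 + (25−24)²/24 + (62−48)²/48
   = 1.6875 + 2.0833 + 3.1250 + 0.5000 + 1.0208 + 0.0417 + 4.0833
Sum = 12.542
df = 6. Since 12.542 < 14.449, we do not reject H₀.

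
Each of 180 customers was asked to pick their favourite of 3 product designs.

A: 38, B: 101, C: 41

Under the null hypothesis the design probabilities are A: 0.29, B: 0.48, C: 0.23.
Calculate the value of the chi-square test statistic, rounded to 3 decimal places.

6.334

Expected counts E_i = n·p_i: 180×0.29 = 52.2, 180×0.48 = 86.4, 180×0.23 = 41.4.
A: (38 − 52.2)²/52.2 = 201.64/52.2 = 3.8628
B: (101 − 86.4)²/86.4 = 213.16/86.4 = 2.4671
C: (41 − 41.4)²/41.4 = 0.16/41.4 = 0.0039
Sum = 6.334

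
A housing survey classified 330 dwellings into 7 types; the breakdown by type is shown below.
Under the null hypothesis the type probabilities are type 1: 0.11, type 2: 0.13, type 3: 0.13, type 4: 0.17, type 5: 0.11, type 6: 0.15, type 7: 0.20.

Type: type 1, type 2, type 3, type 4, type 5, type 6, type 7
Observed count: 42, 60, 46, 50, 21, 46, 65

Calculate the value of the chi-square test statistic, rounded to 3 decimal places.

Expected counts E_i = n·p_i: 330×0.11 = 36.3, 330×0.13 = 42.9, 330×0.13 = 42.9, 330×0.17 = 56.1, 330×0.11 = 36.3, 330×0.15 = 49.5, 330×0.20 = 66.
type 1: (42 − 36.3)²/36.3 = 32.49/36.3 = 0.8950
type 2: (60 − 42.9)²/42.9 = 292.41/42.9 = 6.8161
type 3: (46 − 42.9)²/42.9 = 9.61/42.9 = 0.2240
type 4: (50 − 56.1)²/56.1 = 37.21/56.1 = 0.6633
type 5: (21 − 36.3)²/36.3 = 234.09/36.3 = 6.4488
type 6: (46 − 49.5)²/49.5 = 12.25/49.5 = 0.2475
type 7: (65 − 66)²/66 = 1/66 = 0.0152
Sum = 15.310

15.310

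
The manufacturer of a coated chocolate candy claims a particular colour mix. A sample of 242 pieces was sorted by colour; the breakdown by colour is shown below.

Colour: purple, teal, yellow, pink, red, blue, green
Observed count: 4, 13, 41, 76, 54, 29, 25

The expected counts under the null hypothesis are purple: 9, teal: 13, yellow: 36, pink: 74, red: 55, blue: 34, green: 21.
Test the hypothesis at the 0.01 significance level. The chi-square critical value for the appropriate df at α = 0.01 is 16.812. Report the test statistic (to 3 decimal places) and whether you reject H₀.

5.042; do not reject

purple: (4 − 9)²/9 = 25/9 = 2.7778
teal: (13 − 13)²/13 = 0/13 = 0.0000
yellow: (41 − 36)²/36 = 25/36 = 0.6944
pink: (76 − 74)²/74 = 4/74 = 0.0541
red: (54 − 55)²/55 = 1/55 = 0.0182
blue: (29 − 34)²/34 = 25/34 = 0.7353
green: (25 − 21)²/21 = 16/21 = 0.7619
Sum = 5.042
df = 6. Since 5.042 < 16.812, we do not reject H₀.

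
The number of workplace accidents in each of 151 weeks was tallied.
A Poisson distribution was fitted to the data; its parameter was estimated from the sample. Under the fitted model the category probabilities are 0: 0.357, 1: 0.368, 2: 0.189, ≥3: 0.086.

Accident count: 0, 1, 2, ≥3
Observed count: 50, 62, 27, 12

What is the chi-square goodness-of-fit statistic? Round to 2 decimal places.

Expected counts E_i = n·p_i: 151×0.357 = 53.907, 151×0.368 = 55.568, 151×0.189 = 28.539, 151×0.086 = 12.986.
cat         O        E   (O−E)²/E
0          50   53.907      0.283
1          62   55.568      0.745
2          27   28.539      0.083
≥3         12   12.986      0.075
Sum = 1.19

1.19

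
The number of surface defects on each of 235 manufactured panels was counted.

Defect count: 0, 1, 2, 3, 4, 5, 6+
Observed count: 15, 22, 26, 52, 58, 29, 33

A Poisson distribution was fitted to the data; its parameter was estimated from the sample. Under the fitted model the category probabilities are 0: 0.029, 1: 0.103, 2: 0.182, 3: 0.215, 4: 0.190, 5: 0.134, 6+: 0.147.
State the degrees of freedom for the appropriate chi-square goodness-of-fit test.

There are k = 7 categories and 1 parameter estimated from the data, so df = 7 − 1 − 1 = 5.

5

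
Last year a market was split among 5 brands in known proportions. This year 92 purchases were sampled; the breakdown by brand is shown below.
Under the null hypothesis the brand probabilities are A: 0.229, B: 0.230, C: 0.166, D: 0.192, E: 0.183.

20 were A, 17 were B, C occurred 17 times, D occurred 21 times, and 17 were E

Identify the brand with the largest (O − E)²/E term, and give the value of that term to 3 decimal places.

B, 0.818

Expected counts E_i = n·p_i: 92×0.229 = 21.068, 92×0.230 = 21.16, 92×0.166 = 15.272, 92×0.192 = 17.664, 92×0.183 = 16.836.
cat         O        E   (O−E)²/E
A          20   21.068     0.0541
B          17    21.16     0.8178
C          17   15.272     0.1955
D          21   17.664     0.6300
E          17   16.836     0.0016
The largest term is for B: 0.818.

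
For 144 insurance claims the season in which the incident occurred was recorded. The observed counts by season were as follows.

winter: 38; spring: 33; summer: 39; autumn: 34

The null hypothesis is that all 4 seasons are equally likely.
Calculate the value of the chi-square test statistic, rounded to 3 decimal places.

0.722

Expected count for each of the 4 categories: 144/4 = 36.
χ² = (38−36)²/36 + (33−36)²/36 + (39−36)²/36 + (34−36)²/36
   = 0.1111 + 0.2500 + 0.2500 + 0.1111
Sum = 0.722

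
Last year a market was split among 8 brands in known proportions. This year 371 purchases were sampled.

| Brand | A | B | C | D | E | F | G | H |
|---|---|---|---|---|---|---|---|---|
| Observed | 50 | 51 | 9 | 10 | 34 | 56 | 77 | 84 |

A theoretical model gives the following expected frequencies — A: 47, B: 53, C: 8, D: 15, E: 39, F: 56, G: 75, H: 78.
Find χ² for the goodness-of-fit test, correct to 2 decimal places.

cat         O        E   (O−E)²/E
A          50       47      0.191
B          51       53      0.075
C           9        8      0.125
D          10       15      1.667
E          34       39      0.641
F          56       56      0.000
G          77       75      0.053
H          84       78      0.462
Sum = 3.21

3.21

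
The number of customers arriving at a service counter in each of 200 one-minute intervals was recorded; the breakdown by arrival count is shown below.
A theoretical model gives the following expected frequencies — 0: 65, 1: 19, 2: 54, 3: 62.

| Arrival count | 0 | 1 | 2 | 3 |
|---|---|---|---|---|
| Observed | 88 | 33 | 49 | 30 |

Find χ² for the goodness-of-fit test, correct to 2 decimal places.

χ² = (88−65)²/65 + (33−19)²/19 + (49−54)²/54 + (30−62)²/62
   = 8.138 + 10.316 + 0.463 + 16.516
Sum = 35.43

35.43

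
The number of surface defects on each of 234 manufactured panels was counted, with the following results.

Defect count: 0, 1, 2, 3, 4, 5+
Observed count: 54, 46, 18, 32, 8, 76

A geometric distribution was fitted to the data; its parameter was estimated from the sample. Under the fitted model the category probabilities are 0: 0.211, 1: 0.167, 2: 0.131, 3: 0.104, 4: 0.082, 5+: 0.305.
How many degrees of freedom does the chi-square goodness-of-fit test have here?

4

There are k = 6 categories and 1 parameter estimated from the data, so df = 6 − 1 − 1 = 4.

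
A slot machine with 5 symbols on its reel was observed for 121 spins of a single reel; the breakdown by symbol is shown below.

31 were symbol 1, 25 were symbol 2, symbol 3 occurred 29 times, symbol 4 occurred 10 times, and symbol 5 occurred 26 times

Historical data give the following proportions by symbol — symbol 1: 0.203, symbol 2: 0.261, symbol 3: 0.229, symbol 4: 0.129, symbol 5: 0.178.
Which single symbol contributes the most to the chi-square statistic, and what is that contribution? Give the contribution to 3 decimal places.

symbol 4, 2.016

Expected counts E_i = n·p_i: 121×0.203 = 24.563, 121×0.261 = 31.581, 121×0.229 = 27.709, 121×0.129 = 15.609, 121×0.178 = 21.538.
χ² = (31−24.563)²/24.563 + (25−31.581)²/31.581 + (29−27.709)²/27.709 + (10−15.609)²/15.609 + (26−21.538)²/21.538
   = 1.6869 + 1.3714 + 0.0601 + 2.0156 + 0.9244
The largest term is for symbol 4: 2.016.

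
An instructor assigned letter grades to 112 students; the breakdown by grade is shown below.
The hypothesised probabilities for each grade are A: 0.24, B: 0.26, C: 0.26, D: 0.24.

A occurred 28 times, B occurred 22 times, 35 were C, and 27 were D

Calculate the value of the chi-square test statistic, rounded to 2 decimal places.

2.98

Expected counts E_i = n·p_i: 112×0.24 = 26.88, 112×0.26 = 29.12, 112×0.26 = 29.12, 112×0.24 = 26.88.
A: (28 − 26.88)²/26.88 = 1.2544/26.88 = 0.047
B: (22 − 29.12)²/29.12 = 50.6944/29.12 = 1.741
C: (35 − 29.12)²/29.12 = 34.5744/29.12 = 1.187
D: (27 − 26.88)²/26.88 = 0.0144/26.88 = 0.001
Sum = 2.98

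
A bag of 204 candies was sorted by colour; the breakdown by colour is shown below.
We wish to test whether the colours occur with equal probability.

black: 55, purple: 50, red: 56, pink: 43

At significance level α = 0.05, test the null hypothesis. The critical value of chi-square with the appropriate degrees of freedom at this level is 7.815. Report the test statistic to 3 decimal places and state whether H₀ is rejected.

2.078; do not reject

Expected count for each of the 4 categories: 204/4 = 51.
cat         O        E   (O−E)²/E
black      55       51     0.3137
purple     50       51     0.0196
red        56       51     0.4902
pink       43       51     1.2549
Sum = 2.078
df = 3. Since 2.078 < 7.815, we do not reject H₀.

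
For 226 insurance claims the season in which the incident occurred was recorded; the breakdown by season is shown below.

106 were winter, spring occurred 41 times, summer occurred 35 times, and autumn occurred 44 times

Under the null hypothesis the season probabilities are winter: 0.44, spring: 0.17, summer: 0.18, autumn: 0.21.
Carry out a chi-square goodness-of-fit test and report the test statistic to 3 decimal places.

1.651

Expected counts E_i = n·p_i: 226×0.44 = 99.44, 226×0.17 = 38.42, 226×0.18 = 40.68, 226×0.21 = 47.46.
winter: (106 − 99.44)²/99.44 = 43.0336/99.44 = 0.4328
spring: (41 − 38.42)²/38.42 = 6.6564/38.42 = 0.1733
summer: (35 − 40.68)²/40.68 = 32.2624/40.68 = 0.7931
autumn: (44 − 47.46)²/47.46 = 11.9716/47.46 = 0.2522
Sum = 1.651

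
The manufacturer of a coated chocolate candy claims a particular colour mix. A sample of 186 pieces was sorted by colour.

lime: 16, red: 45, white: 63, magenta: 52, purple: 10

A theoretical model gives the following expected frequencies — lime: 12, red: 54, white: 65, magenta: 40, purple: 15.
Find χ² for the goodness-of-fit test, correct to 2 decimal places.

8.16

lime: (16 − 12)²/12 = 16/12 = 1.333
red: (45 − 54)²/54 = 81/54 = 1.500
white: (63 − 65)²/65 = 4/65 = 0.062
magenta: (52 − 40)²/40 = 144/40 = 3.600
purple: (10 − 15)²/15 = 25/15 = 1.667
Sum = 8.16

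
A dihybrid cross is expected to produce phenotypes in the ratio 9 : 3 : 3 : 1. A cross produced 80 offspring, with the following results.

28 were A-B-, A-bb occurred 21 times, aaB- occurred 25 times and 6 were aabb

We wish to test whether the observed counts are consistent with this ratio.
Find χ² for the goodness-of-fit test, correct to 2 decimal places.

15.69

Ratio total = 16. Expected counts: 80×9/16 = 45, 80×3/16 = 15, 80×3/16 = 15, 80×1/16 = 5.
χ² = (28−45)²/45 + (21−15)²/15 + (25−15)²/15 + (6−5)²/5
   = 6.422 + 2.400 + 6.667 + 0.200
Sum = 15.69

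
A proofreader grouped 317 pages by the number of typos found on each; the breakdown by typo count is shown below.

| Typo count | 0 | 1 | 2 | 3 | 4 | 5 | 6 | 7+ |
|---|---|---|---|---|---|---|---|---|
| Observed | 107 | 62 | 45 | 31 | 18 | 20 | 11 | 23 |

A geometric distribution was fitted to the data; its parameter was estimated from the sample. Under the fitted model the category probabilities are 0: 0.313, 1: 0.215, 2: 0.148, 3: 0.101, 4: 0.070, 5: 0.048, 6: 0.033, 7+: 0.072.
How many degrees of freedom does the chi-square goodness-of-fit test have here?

6

There are k = 8 categories and 1 parameter estimated from the data, so df = 8 − 1 − 1 = 6.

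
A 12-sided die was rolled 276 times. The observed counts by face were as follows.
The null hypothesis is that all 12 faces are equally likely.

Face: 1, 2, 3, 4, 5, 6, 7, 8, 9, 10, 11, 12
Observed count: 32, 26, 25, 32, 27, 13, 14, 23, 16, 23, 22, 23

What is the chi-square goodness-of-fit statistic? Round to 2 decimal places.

Under H₀ each category has probability 1/12, so each expected count is 276/12 = 23.
χ² = (32−23)²/23 + (26−23)²/23 + (25−23)²/23 + (32−23)²/23 + (27−23)²/23 + (13−23)²/23 + (14−23)²/23 + (23−23)²/23 + (16−23)²/23 + (23−23)²/23 + (22−23)²/23 + (23−23)²/23
   = 3.522 + 0.391 + 0.174 + 3.522 + 0.696 + 4.348 + 3.522 + 0.000 + 2.130 + 0.000 + 0.043 + 0.000
Sum = 18.35

18.35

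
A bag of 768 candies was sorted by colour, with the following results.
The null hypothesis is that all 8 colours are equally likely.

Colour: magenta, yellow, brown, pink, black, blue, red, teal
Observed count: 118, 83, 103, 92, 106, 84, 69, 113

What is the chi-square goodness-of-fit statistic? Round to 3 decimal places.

20.625

Under H₀ each category has probability 1/8, so each expected count is 768/8 = 96.
cat          O        E   (O−E)²/E
magenta    118       96     5.0417
yellow      83       96     1.7604
brown      103       96     0.5104
pink        92       96     0.1667
black      106       96     1.0417
blue        84       96     1.5000
red         69       96     7.5938
teal       113       96     3.0104
Sum = 20.625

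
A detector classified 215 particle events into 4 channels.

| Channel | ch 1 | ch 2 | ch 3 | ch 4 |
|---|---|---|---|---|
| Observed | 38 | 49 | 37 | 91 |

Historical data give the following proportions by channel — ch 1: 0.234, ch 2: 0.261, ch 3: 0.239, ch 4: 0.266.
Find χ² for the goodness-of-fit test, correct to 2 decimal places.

27.93

Expected counts E_i = n·p_i: 215×0.234 = 50.31, 215×0.261 = 56.115, 215×0.239 = 51.385, 215×0.266 = 57.19.
cat         O        E   (O−E)²/E
ch 1       38    50.31      3.012
ch 2       49   56.115      0.902
ch 3       37   51.385      4.027
ch 4       91    57.19     19.988
Sum = 27.93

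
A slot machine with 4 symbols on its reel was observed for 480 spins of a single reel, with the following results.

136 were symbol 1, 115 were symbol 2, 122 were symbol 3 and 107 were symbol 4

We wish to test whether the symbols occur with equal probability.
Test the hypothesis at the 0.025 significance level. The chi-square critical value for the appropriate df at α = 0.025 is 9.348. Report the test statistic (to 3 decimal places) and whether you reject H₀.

3.783; do not reject

Expected count for each of the 4 categories: 480/4 = 120.
symbol 1: (136 − 120)²/120 = 256/120 = 2.1333
symbol 2: (115 − 120)²/120 = 25/120 = 0.2083
symbol 3: (122 − 120)²/120 = 4/120 = 0.0333
symbol 4: (107 − 120)²/120 = 169/120 = 1.4083
Sum = 3.783
df = 3. Since 3.783 < 9.348, we do not reject H₀.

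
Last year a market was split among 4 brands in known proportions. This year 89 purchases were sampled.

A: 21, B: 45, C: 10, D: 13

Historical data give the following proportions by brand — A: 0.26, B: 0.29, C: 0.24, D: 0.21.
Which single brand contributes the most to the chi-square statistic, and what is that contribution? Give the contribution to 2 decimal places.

B, 14.27

Expected counts E_i = n·p_i: 89×0.26 = 23.14, 89×0.29 = 25.81, 89×0.24 = 21.36, 89×0.21 = 18.69.
cat         O        E   (O−E)²/E
A          21    23.14      0.198
B          45    25.81     14.268
C          10    21.36      6.042
D          13    18.69      1.732
The largest term is for B: 14.27.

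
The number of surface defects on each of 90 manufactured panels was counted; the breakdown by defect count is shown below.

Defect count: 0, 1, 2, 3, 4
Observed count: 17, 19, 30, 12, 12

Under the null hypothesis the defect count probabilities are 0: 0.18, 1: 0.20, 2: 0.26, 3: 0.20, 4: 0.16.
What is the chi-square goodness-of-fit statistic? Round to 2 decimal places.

Expected counts E_i = n·p_i: 90×0.18 = 16.2, 90×0.20 = 18, 90×0.26 = 23.4, 90×0.20 = 18, 90×0.16 = 14.4.
χ² = (17−16.2)²/16.2 + (19−18)²/18 + (30−23.4)²/23.4 + (12−18)²/18 + (12−14.4)²/14.4
   = 0.040 + 0.056 + 1.862 + 2.000 + 0.400
Sum = 4.36

4.36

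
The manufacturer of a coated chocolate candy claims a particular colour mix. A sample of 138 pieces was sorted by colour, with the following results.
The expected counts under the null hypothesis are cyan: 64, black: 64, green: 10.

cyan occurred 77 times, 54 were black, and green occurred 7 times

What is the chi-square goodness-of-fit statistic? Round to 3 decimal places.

χ² = (77−64)²/64 + (54−64)²/64 + (7−10)²/10
   = 2.6406 + 1.5625 + 0.9000
Sum = 5.103

5.103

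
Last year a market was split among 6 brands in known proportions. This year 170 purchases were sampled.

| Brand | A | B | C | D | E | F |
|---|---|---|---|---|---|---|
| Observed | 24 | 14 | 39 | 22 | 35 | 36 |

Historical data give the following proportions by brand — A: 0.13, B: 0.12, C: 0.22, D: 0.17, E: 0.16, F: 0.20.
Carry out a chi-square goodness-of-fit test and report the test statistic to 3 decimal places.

Expected counts E_i = n·p_i: 170×0.13 = 22.1, 170×0.12 = 20.4, 170×0.22 = 37.4, 170×0.17 = 28.9, 170×0.16 = 27.2, 170×0.20 = 34.
cat         O        E   (O−E)²/E
A          24     22.1     0.1633
B          14     20.4     2.0078
C          39     37.4     0.0684
D          22     28.9     1.6474
E          35     27.2     2.2368
F          36       34     0.1176
Sum = 6.241

6.241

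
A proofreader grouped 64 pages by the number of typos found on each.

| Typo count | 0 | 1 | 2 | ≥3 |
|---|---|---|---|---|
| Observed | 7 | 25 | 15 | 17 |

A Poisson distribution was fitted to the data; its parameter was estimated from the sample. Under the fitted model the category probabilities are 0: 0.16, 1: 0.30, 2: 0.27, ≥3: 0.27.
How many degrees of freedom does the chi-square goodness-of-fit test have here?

2

There are k = 4 categories and 1 parameter estimated from the data, so df = 4 − 1 − 1 = 2.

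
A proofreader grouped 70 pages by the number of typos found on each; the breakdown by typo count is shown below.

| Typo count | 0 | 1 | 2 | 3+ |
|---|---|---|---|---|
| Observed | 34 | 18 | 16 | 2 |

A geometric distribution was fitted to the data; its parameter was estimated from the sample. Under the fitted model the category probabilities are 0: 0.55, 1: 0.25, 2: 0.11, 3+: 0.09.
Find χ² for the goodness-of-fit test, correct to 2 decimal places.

12.42

Expected counts E_i = n·p_i: 70×0.55 = 38.5, 70×0.25 = 17.5, 70×0.11 = 7.7, 70×0.09 = 6.3.
χ² = (34−38.5)²/38.5 + (18−17.5)²/17.5 + (16−7.7)²/7.7 + (2−6.3)²/6.3
   = 0.526 + 0.014 + 8.947 + 2.935
Sum = 12.42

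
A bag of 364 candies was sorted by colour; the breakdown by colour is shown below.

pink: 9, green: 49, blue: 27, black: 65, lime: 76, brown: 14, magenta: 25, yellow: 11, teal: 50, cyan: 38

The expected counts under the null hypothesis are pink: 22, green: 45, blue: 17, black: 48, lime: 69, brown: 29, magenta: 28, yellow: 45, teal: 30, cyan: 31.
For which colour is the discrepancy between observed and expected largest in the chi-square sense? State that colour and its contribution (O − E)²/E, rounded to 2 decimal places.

χ² = (9−22)²/22 + (49−45)²/45 + (27−17)²/17 + (65−48)²/48 + (76−69)²/69 + (14−29)²/29 + (25−28)²/28 + (11−45)²/45 + (50−30)²/30 + (38−31)²/31
   = 7.682 + 0.356 + 5.882 + 6.021 + 0.710 + 7.759 + 0.321 + 25.689 + 13.333 + 1.581
The largest term is for yellow: 25.69.

yellow, 25.69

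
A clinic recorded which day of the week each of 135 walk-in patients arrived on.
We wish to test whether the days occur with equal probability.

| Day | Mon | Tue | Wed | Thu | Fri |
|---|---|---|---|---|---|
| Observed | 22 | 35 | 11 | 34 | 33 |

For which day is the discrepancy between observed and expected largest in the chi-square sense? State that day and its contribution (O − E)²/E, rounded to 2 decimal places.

Under H₀ each category has probability 1/5, so each expected count is 135/5 = 27.
Mon: (22 − 27)²/27 = 25/27 = 0.926
Tue: (35 − 27)²/27 = 64/27 = 2.370
Wed: (11 − 27)²/27 = 256/27 = 9.481
Thu: (34 − 27)²/27 = 49/27 = 1.815
Fri: (33 − 27)²/27 = 36/27 = 1.333
The largest term is for Wed: 9.48.

Wed, 9.48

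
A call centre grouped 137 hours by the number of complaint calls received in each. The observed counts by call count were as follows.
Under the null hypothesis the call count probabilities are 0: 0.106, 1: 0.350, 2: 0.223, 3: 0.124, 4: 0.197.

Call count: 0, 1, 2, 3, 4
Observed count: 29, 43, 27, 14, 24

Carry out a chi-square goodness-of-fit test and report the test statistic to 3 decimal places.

Expected counts E_i = n·p_i: 137×0.106 = 14.522, 137×0.350 = 47.95, 137×0.223 = 30.551, 137×0.124 = 16.988, 137×0.197 = 26.989.
cat         O        E   (O−E)²/E
0          29   14.522    14.4341
1          43    47.95     0.5110
2          27   30.551     0.4127
3          14   16.988     0.5256
4          24   26.989     0.3310
Sum = 16.214

16.214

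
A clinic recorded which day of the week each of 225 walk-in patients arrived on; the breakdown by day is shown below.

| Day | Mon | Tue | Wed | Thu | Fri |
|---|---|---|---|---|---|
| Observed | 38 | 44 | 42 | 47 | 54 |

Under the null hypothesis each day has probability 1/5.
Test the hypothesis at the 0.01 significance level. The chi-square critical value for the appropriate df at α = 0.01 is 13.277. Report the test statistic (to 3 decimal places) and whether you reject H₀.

3.200; do not reject

Under H₀ each category has probability 1/5, so each expected count is 225/5 = 45.
χ² = (38−45)²/45 + (44−45)²/45 + (42−45)²/45 + (47−45)²/45 + (54−45)²/45
   = 1.0889 + 0.0222 + 0.2000 + 0.0889 + 1.8000
Sum = 3.200
df = 4. Since 3.200 < 13.277, we do not reject H₀.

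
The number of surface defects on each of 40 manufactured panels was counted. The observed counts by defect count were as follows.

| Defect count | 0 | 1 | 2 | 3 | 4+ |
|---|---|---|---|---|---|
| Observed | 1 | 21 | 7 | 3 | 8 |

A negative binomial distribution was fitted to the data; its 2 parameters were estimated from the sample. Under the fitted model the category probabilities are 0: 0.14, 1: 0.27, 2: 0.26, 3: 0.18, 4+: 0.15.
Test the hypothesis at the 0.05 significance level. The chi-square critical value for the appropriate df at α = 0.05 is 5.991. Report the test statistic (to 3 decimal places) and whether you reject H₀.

Expected counts E_i = n·p_i: 40×0.14 = 5.6, 40×0.27 = 10.8, 40×0.26 = 10.4, 40×0.18 = 7.2, 40×0.15 = 6.
cat         O        E   (O−E)²/E
0           1      5.6     3.7786
1          21     10.8     9.6333
2           7     10.4     1.1115
3           3      7.2     2.4500
4+          8        6     0.6667
Sum = 17.640
df = 2. Since 17.640 > 5.991, we reject H₀.

17.640; reject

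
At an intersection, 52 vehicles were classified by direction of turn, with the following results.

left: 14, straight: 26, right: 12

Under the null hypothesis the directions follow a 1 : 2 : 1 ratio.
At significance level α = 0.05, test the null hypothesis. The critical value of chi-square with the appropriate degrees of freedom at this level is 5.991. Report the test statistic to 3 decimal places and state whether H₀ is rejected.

0.154; do not reject

Ratio total = 4. Expected counts: 52×1/4 = 13, 52×2/4 = 26, 52×1/4 = 13.
left: (14 − 13)²/13 = 1/13 = 0.0769
straight: (26 − 26)²/26 = 0/26 = 0.0000
right: (12 − 13)²/13 = 1/13 = 0.0769
Sum = 0.154
df = 2. Since 0.154 < 5.991, we do not reject H₀.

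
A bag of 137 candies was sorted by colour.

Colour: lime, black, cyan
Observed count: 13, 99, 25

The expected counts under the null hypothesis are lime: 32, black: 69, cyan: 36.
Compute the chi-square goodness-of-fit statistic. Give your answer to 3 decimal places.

27.686

lime: (13 − 32)²/32 = 361/32 = 11.2813
black: (99 − 69)²/69 = 900/69 = 13.0435
cyan: (25 − 36)²/36 = 121/36 = 3.3611
Sum = 27.686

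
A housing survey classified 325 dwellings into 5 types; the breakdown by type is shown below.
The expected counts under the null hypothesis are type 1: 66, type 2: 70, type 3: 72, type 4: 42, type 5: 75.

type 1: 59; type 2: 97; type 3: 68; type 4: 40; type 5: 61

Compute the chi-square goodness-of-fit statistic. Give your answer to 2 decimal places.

type 1: (59 − 66)²/66 = 49/66 = 0.742
type 2: (97 − 70)²/70 = 729/70 = 10.414
type 3: (68 − 72)²/72 = 16/72 = 0.222
type 4: (40 − 42)²/42 = 4/42 = 0.095
type 5: (61 − 75)²/75 = 196/75 = 2.613
Sum = 14.09

14.09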